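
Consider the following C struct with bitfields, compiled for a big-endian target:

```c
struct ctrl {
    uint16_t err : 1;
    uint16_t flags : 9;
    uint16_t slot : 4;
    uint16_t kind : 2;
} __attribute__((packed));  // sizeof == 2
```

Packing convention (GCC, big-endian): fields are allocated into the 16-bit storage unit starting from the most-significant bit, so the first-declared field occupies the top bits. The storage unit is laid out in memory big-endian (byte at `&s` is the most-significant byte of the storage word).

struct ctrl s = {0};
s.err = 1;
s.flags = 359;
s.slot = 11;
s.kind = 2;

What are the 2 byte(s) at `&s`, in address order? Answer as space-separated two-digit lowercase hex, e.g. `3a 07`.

d9 ee

err:1 = 1 → 0x1 << 15 → word 0x8000
flags:9 = 359 → 0x167 << 6 → word 0xd9c0
slot:4 = 11 → 0xb << 2 → word 0xd9ec
kind:2 = 2 → 0x2 << 0 → word 0xd9ee
word = 0xd9ee → big-endian bytes:
  [0]=0xd9  [1]=0xee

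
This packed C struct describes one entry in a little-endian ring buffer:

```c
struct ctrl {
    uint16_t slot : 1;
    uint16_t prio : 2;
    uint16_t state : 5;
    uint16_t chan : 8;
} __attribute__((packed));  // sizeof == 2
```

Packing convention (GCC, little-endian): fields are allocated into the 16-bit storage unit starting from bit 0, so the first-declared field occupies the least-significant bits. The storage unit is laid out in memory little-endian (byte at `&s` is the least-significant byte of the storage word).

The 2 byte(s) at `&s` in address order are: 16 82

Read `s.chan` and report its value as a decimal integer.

130

[0]=0x16 [1]=0x82 (little-endian) → word 0x8216
slot [0+:1] = (word>>0) & 0x1 = 0
prio [1+:2] = (word>>1) & 0x3 = 3
state [3+:5] = (word>>3) & 0x1f = 2
chan [8+:8] = (word>>8) & 0xff = 130  ←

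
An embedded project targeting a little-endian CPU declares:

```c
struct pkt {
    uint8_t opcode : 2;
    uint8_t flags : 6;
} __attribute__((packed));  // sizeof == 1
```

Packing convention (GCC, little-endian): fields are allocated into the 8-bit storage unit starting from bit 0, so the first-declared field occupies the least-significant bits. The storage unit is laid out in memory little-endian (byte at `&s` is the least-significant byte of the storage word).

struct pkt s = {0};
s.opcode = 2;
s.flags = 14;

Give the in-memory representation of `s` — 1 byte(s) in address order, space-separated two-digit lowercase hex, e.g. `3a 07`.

opcode (2b) val=2 bits=0x2 at bit 0: 0x02
flags (6b) val=14 bits=0xe at bit 2: 0x3a
word = 0x3a → little-endian bytes:
  [0]=0x3a

3a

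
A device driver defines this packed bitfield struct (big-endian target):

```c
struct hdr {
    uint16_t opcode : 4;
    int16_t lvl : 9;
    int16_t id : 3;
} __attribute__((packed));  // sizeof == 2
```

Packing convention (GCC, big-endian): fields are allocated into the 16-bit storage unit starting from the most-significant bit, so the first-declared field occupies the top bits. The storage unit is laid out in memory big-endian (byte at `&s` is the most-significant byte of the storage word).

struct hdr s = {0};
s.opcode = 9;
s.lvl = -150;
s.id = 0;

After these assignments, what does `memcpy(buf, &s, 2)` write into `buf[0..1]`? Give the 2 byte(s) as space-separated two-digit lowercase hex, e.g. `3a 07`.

opcode:4 = 9 → 0x9 << 12 → word 0x9000
lvl:9 = -150 → 0x16a << 3 → word 0x9b50
id:3 = 0 → 0x0 << 0 → word 0x9b50
word = 0x9b50 → big-endian bytes:
  [0]=0x9b  [1]=0x50

9b 50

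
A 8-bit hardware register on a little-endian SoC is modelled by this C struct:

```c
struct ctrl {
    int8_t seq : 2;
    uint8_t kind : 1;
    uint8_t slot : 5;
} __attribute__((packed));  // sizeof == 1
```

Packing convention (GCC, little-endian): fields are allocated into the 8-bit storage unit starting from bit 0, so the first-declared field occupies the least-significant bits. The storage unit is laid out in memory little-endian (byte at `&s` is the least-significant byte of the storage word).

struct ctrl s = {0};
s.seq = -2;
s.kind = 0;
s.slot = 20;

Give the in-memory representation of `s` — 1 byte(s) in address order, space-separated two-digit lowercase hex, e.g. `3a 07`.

a2

seq:2 = -2 → 0x2 << 0 → word 0x02
kind:1 = 0 → 0x0 << 2 → word 0x02
slot:5 = 20 → 0x14 << 3 → word 0xa2
word = 0xa2 → little-endian bytes:
  [0]=0xa2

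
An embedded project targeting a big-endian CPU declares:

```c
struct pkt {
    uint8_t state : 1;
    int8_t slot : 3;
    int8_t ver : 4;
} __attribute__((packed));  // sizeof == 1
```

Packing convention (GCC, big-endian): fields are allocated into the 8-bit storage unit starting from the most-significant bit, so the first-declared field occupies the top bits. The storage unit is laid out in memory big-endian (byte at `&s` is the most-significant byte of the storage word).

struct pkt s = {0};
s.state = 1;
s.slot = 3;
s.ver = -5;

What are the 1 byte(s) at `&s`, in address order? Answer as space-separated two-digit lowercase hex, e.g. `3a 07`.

state:1 = 1 → 0x1 << 7 → word 0x80
slot:3 = 3 → 0x3 << 4 → word 0xb0
ver:4 = -5 → 0xb << 0 → word 0xbb
word = 0xbb → big-endian bytes:
  [0]=0xbb

bb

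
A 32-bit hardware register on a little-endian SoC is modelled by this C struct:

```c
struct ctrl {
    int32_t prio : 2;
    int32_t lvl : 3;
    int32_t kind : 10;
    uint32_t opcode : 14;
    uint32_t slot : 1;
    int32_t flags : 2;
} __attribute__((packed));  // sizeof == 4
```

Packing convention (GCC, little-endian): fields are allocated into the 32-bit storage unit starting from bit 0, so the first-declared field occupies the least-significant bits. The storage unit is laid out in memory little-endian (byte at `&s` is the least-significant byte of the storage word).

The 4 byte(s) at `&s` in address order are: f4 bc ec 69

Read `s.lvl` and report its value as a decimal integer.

-3

[0]=0xf4 [1]=0xbc [2]=0xec [3]=0x69 (little-endian) → word 0x69ecbcf4
prio [0+:2] = (word>>0) & 0x3 = 0
lvl [2+:3] = (word>>2) & 0x7 = 5  ←
kind [5+:10] = (word>>5) & 0x3ff = 487
opcode [15+:14] = (word>>15) & 0x3fff = 5081
slot [29+:1] = (word>>29) & 0x1 = 1
flags [30+:2] = (word>>30) & 0x3 = 1
lvl signed 3b, MSB=1: 5 - 8 = -3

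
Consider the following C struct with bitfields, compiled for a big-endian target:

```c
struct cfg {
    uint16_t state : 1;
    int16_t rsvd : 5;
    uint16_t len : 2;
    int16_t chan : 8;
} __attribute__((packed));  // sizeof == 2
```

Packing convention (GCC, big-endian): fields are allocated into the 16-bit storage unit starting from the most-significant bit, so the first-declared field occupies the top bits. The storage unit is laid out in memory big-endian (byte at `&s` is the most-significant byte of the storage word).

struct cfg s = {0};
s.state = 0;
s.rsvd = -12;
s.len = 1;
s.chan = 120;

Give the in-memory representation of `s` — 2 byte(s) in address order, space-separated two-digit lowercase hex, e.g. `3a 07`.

[15+:1] state=0 & 0x1 = 0x0; word=0x0000
[10+:5] rsvd=-12 & 0x1f = 0x14; word=0x5000
[8+:2] len=1 & 0x3 = 0x1; word=0x5100
[0+:8] chan=120 & 0xff = 0x78; word=0x5178
word = 0x5178 → big-endian bytes:
  [0]=0x51  [1]=0x78

51 78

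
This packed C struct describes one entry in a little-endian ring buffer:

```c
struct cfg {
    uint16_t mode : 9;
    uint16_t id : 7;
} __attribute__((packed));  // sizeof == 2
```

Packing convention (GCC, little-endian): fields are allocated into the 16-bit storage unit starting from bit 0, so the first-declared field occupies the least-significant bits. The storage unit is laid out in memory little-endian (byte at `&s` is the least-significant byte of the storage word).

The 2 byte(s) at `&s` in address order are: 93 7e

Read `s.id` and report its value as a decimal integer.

[0]=0x93 [1]=0x7e (little-endian) → word 0x7e93
mode [0+:9] = (word>>0) & 0x1ff = 147
id [9+:7] = (word>>9) & 0x7f = 63  ←

63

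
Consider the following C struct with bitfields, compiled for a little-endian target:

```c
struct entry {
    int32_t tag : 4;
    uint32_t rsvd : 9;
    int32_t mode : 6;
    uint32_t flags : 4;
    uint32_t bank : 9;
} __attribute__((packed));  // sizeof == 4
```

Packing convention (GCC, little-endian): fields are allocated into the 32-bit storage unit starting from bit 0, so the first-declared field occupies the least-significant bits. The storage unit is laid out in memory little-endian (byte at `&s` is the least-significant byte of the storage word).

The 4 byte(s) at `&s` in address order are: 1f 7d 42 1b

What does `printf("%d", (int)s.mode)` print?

[0]=0x1f [1]=0x7d [2]=0x42 [3]=0x1b (little-endian) → word 0x1b427d1f
tag [0+:4] = (word>>0) & 0xf = 15
rsvd [4+:9] = (word>>4) & 0x1ff = 465
mode [13+:6] = (word>>13) & 0x3f = 19  ←
flags [19+:4] = (word>>19) & 0xf = 8
bank [23+:9] = (word>>23) & 0x1ff = 54
mode signed 6b, MSB=0: value = 19

19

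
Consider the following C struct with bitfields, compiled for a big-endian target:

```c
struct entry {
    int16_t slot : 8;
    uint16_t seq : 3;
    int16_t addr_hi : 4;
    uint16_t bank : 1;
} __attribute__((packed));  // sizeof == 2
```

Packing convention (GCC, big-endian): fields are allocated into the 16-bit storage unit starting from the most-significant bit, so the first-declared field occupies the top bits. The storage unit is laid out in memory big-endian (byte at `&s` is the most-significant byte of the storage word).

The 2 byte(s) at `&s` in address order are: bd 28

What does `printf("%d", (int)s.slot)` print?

[0]=0xbd [1]=0x28 (big-endian) → word 0xbd28
slot:8 @ bit 8 → (0xbd28>>8)&0xff = 0xbd  ←
seq:3 @ bit 5 → (0xbd28>>5)&0x7 = 0x1
addr_hi:4 @ bit 1 → (0xbd28>>1)&0xf = 0x4
bank:1 @ bit 0 → (0xbd28>>0)&0x1 = 0x0
slot signed 8b, MSB=1: 189 - 256 = -67

-67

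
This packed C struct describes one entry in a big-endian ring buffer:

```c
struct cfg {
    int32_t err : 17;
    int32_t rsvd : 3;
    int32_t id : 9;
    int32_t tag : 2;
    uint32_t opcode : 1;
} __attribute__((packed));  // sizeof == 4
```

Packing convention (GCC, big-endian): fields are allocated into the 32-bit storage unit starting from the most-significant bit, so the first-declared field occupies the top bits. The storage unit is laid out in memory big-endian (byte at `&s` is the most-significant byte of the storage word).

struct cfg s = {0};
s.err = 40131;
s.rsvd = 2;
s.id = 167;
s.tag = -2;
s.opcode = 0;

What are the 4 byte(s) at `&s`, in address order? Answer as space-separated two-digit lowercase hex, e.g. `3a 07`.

[15+:17] err=40131 & 0x1ffff = 0x9cc3; word=0x4e618000
[12+:3] rsvd=2 & 0x7 = 0x2; word=0x4e61a000
[3+:9] id=167 & 0x1ff = 0xa7; word=0x4e61a538
[1+:2] tag=-2 & 0x3 = 0x2; word=0x4e61a53c
[0+:1] opcode=0 & 0x1 = 0x0; word=0x4e61a53c
word = 0x4e61a53c → big-endian bytes:
  [0]=0x4e  [1]=0x61  [2]=0xa5  [3]=0x3c

4e 61 a5 3c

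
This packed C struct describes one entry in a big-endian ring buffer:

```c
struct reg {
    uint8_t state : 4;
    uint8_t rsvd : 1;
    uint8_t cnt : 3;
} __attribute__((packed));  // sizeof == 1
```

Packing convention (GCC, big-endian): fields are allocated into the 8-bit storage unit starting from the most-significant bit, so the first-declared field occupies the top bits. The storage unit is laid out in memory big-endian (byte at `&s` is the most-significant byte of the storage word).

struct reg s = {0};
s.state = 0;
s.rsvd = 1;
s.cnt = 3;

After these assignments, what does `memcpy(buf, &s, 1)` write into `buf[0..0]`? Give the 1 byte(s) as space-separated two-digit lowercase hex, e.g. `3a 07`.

[4+:4] state=0 & 0xf = 0x0; word=0x00
[3+:1] rsvd=1 & 0x1 = 0x1; word=0x08
[0+:3] cnt=3 & 0x7 = 0x3; word=0x0b
word = 0x0b → big-endian bytes:
  [0]=0x0b

0b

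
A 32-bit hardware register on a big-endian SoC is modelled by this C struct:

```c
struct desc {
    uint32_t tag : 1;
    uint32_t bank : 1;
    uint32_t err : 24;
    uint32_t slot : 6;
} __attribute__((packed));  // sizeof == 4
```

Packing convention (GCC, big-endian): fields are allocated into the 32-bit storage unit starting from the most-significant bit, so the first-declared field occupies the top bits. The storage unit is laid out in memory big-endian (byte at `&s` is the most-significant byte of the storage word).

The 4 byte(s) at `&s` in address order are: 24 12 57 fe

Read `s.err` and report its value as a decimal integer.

9455967

[0]=0x24 [1]=0x12 [2]=0x57 [3]=0xfe (big-endian) → word 0x241257fe
tag:1 @ bit 31 → (0x241257fe>>31)&0x1 = 0x0
bank:1 @ bit 30 → (0x241257fe>>30)&0x1 = 0x0
err:24 @ bit 6 → (0x241257fe>>6)&0xffffff = 0x90495f  ←
slot:6 @ bit 0 → (0x241257fe>>0)&0x3f = 0x3e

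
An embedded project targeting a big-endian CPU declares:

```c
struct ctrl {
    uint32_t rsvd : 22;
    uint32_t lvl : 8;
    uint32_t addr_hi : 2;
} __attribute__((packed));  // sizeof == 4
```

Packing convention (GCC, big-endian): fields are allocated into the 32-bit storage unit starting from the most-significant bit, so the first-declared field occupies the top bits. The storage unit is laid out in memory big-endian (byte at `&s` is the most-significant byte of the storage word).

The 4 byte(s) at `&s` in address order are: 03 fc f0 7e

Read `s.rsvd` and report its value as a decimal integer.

65340

[0]=0x03 [1]=0xfc [2]=0xf0 [3]=0x7e (big-endian) → word 0x03fcf07e
rsvd:22 @ bit 10 → (0x03fcf07e>>10)&0x3fffff = 0xff3c  ←
lvl:8 @ bit 2 → (0x03fcf07e>>2)&0xff = 0x1f
addr_hi:2 @ bit 0 → (0x03fcf07e>>0)&0x3 = 0x2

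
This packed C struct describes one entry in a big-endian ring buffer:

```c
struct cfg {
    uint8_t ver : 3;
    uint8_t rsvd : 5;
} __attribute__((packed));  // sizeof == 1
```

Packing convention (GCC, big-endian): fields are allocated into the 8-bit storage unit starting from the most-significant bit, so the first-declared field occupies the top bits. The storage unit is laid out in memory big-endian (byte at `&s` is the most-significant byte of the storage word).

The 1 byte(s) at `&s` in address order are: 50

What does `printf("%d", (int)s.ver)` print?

2

[0]=0x50 (big-endian) → word 0x50
ver:3 @ bit 5 → (0x50>>5)&0x7 = 0x2  ←
rsvd:5 @ bit 0 → (0x50>>0)&0x1f = 0x10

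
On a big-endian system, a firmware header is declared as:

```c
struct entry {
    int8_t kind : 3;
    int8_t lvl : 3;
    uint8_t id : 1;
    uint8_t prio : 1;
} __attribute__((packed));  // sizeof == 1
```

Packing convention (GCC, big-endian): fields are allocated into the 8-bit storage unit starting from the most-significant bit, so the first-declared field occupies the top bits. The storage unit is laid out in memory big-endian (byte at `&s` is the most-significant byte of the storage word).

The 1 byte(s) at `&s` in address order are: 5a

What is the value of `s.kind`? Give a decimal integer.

[0]=0x5a (big-endian) → word 0x5a
kind [5+:3] = (word>>5) & 0x7 = 2  ←
lvl [2+:3] = (word>>2) & 0x7 = 6
id [1+:1] = (word>>1) & 0x1 = 1
prio [0+:1] = (word>>0) & 0x1 = 0
kind signed 3b, MSB=0: value = 2

2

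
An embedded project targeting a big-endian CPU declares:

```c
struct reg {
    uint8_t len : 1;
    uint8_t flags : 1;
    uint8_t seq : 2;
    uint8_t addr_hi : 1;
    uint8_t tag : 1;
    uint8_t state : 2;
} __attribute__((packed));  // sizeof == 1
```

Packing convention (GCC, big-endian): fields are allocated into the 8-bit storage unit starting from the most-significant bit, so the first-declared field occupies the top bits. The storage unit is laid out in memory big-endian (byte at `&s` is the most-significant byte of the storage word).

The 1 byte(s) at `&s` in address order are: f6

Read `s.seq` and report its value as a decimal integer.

[0]=0xf6 (big-endian) → word 0xf6
len:1 @ bit 7 → (0xf6>>7)&0x1 = 0x1
flags:1 @ bit 6 → (0xf6>>6)&0x1 = 0x1
seq:2 @ bit 4 → (0xf6>>4)&0x3 = 0x3  ←
addr_hi:1 @ bit 3 → (0xf6>>3)&0x1 = 0x0
tag:1 @ bit 2 → (0xf6>>2)&0x1 = 0x1
state:2 @ bit 0 → (0xf6>>0)&0x3 = 0x2

3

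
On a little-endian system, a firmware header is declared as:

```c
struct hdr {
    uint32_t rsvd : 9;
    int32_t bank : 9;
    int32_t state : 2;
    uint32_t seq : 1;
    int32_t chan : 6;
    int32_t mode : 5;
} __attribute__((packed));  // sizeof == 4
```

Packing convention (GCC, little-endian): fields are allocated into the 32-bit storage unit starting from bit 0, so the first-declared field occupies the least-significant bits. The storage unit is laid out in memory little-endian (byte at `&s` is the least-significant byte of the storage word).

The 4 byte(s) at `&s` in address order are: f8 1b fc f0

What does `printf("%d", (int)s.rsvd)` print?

[0]=0xf8 [1]=0x1b [2]=0xfc [3]=0xf0 (little-endian) → word 0xf0fc1bf8
rsvd:9 @ bit 0 → (0xf0fc1bf8>>0)&0x1ff = 0x1f8  ←
bank:9 @ bit 9 → (0xf0fc1bf8>>9)&0x1ff = 0xd
state:2 @ bit 18 → (0xf0fc1bf8>>18)&0x3 = 0x3
seq:1 @ bit 20 → (0xf0fc1bf8>>20)&0x1 = 0x1
chan:6 @ bit 21 → (0xf0fc1bf8>>21)&0x3f = 0x7
mode:5 @ bit 27 → (0xf0fc1bf8>>27)&0x1f = 0x1e

504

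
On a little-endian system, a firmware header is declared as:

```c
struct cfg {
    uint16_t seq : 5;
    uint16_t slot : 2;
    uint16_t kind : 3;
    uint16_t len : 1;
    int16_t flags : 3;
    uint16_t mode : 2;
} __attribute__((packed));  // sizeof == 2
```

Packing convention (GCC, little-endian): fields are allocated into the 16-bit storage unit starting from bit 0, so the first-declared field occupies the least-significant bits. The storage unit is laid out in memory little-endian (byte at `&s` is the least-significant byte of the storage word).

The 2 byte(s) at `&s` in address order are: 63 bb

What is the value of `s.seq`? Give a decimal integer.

3

[0]=0x63 [1]=0xbb (little-endian) → word 0xbb63
seq [0+:5] = (word>>0) & 0x1f = 3  ←
slot [5+:2] = (word>>5) & 0x3 = 3
kind [7+:3] = (word>>7) & 0x7 = 6
len [10+:1] = (word>>10) & 0x1 = 0
flags [11+:3] = (word>>11) & 0x7 = 7
mode [14+:2] = (word>>14) & 0x3 = 2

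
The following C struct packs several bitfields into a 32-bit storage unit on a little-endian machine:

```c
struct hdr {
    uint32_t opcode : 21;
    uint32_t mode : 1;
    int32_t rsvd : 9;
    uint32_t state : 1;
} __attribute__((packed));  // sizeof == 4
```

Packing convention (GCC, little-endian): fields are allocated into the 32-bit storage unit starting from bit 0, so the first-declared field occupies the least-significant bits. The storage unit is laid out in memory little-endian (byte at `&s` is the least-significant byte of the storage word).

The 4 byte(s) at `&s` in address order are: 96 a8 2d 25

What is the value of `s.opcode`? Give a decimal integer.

[0]=0x96 [1]=0xa8 [2]=0x2d [3]=0x25 (little-endian) → word 0x252da896
opcode [0+:21] = (word>>0) & 0x1fffff = 895126  ←
mode [21+:1] = (word>>21) & 0x1 = 1
rsvd [22+:9] = (word>>22) & 0x1ff = 148
state [31+:1] = (word>>31) & 0x1 = 0

895126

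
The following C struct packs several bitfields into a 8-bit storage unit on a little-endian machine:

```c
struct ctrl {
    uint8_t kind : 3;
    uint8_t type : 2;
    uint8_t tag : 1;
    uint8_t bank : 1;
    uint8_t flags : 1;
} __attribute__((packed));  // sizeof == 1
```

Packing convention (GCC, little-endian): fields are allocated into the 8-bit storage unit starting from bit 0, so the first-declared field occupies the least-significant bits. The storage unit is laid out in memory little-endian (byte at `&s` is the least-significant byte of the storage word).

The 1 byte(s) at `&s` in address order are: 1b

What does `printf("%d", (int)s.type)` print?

3

[0]=0x1b (little-endian) → word 0x1b
kind [0+:3] = (word>>0) & 0x7 = 3
type [3+:2] = (word>>3) & 0x3 = 3  ←
tag [5+:1] = (word>>5) & 0x1 = 0
bank [6+:1] = (word>>6) & 0x1 = 0
flags [7+:1] = (word>>7) & 0x1 = 0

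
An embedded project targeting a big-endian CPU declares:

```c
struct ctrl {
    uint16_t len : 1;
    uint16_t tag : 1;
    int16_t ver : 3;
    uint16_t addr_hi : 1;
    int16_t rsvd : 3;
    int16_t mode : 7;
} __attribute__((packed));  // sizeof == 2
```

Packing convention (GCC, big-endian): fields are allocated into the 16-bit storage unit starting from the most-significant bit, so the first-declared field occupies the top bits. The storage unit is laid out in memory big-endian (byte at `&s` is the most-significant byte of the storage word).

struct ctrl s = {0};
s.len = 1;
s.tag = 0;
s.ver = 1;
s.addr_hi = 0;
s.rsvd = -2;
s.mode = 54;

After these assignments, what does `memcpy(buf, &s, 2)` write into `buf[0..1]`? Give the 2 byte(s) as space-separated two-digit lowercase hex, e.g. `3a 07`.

len:1 = 1 → 0x1 << 15 → word 0x8000
tag:1 = 0 → 0x0 << 14 → word 0x8000
ver:3 = 1 → 0x1 << 11 → word 0x8800
addr_hi:1 = 0 → 0x0 << 10 → word 0x8800
rsvd:3 = -2 → 0x6 << 7 → word 0x8b00
mode:7 = 54 → 0x36 << 0 → word 0x8b36
word = 0x8b36 → big-endian bytes:
  [0]=0x8b  [1]=0x36

8b 36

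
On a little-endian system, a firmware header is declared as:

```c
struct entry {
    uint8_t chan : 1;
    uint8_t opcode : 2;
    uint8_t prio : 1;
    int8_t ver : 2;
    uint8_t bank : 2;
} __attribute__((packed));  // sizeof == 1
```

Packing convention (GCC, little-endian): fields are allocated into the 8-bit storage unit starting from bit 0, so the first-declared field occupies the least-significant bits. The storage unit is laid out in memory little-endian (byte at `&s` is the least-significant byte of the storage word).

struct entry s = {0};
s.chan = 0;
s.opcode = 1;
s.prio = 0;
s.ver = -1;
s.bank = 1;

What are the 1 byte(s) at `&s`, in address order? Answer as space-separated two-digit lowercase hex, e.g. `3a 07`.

chan:1 = 0 → 0x0 << 0 → word 0x00
opcode:2 = 1 → 0x1 << 1 → word 0x02
prio:1 = 0 → 0x0 << 3 → word 0x02
ver:2 = -1 → 0x3 << 4 → word 0x32
bank:2 = 1 → 0x1 << 6 → word 0x72
word = 0x72 → little-endian bytes:
  [0]=0x72

72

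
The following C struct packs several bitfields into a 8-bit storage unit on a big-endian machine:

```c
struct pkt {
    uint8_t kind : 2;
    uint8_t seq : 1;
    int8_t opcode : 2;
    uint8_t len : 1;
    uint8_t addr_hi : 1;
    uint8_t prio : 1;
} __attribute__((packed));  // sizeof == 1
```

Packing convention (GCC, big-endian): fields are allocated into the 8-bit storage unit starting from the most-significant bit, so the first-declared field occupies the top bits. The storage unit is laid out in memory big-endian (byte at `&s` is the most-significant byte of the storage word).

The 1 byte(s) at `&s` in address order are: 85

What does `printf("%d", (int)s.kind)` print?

2

[0]=0x85 (big-endian) → word 0x85
kind [6+:2] = (word>>6) & 0x3 = 2  ←
seq [5+:1] = (word>>5) & 0x1 = 0
opcode [3+:2] = (word>>3) & 0x3 = 0
len [2+:1] = (word>>2) & 0x1 = 1
addr_hi [1+:1] = (word>>1) & 0x1 = 0
prio [0+:1] = (word>>0) & 0x1 = 1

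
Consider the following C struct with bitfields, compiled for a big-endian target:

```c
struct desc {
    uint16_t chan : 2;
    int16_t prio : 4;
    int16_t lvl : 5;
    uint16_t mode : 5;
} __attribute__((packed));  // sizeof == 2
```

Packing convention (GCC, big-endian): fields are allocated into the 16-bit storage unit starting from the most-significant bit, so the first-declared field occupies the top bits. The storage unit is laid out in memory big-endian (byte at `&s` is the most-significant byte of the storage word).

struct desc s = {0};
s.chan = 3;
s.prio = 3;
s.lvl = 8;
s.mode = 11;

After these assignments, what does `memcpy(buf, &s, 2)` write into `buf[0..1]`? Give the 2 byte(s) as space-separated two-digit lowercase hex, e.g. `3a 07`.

cd 0b

[14+:2] chan=3 & 0x3 = 0x3; word=0xc000
[10+:4] prio=3 & 0xf = 0x3; word=0xcc00
[5+:5] lvl=8 & 0x1f = 0x8; word=0xcd00
[0+:5] mode=11 & 0x1f = 0xb; word=0xcd0b
word = 0xcd0b → big-endian bytes:
  [0]=0xcd  [1]=0x0b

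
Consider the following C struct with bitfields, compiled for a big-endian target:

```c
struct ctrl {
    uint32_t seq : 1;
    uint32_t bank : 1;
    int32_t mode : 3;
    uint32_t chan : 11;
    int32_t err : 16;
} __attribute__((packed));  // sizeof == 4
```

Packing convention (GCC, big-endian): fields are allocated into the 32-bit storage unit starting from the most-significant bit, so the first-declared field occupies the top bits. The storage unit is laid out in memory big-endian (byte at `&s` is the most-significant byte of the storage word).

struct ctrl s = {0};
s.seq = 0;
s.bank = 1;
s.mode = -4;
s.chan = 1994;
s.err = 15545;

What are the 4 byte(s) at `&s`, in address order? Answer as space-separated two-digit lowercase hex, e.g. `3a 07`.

[31+:1] seq=0 & 0x1 = 0x0; word=0x00000000
[30+:1] bank=1 & 0x1 = 0x1; word=0x40000000
[27+:3] mode=-4 & 0x7 = 0x4; word=0x60000000
[16+:11] chan=1994 & 0x7ff = 0x7ca; word=0x67ca0000
[0+:16] err=15545 & 0xffff = 0x3cb9; word=0x67ca3cb9
word = 0x67ca3cb9 → big-endian bytes:
  [0]=0x67  [1]=0xca  [2]=0x3c  [3]=0xb9

67 ca 3c b9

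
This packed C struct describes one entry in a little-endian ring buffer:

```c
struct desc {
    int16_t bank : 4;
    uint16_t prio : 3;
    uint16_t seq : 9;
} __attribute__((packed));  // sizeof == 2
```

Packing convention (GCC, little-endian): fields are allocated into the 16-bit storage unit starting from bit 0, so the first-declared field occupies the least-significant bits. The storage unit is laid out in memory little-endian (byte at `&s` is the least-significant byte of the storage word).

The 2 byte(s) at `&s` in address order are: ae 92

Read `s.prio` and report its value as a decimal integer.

[0]=0xae [1]=0x92 (little-endian) → word 0x92ae
bank:4 @ bit 0 → (0x92ae>>0)&0xf = 0xe
prio:3 @ bit 4 → (0x92ae>>4)&0x7 = 0x2  ←
seq:9 @ bit 7 → (0x92ae>>7)&0x1ff = 0x125

2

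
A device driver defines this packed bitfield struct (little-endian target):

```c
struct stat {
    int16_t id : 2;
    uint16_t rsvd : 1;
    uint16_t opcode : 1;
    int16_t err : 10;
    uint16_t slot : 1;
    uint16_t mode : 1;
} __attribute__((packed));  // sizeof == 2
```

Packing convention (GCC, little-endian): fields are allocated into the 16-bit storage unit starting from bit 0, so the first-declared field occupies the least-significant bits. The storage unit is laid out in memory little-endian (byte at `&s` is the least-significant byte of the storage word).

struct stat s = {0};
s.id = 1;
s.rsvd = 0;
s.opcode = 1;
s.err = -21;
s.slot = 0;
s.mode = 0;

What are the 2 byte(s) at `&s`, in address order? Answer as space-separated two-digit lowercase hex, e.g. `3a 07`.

[0+:2] id=1 & 0x3 = 0x1; word=0x0001
[2+:1] rsvd=0 & 0x1 = 0x0; word=0x0001
[3+:1] opcode=1 & 0x1 = 0x1; word=0x0009
[4+:10] err=-21 & 0x3ff = 0x3eb; word=0x3eb9
[14+:1] slot=0 & 0x1 = 0x0; word=0x3eb9
[15+:1] mode=0 & 0x1 = 0x0; word=0x3eb9
word = 0x3eb9 → little-endian bytes:
  [0]=0xb9  [1]=0x3e

b9 3e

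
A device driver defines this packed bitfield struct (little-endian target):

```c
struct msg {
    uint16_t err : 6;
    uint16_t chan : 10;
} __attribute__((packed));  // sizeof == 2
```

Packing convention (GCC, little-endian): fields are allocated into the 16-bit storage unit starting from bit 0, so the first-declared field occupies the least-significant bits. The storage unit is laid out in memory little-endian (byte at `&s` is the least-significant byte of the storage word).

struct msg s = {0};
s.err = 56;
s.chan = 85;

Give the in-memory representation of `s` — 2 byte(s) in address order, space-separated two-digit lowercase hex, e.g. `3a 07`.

78 15

err:6 = 56 → 0x38 << 0 → word 0x0038
chan:10 = 85 → 0x55 << 6 → word 0x1578
word = 0x1578 → little-endian bytes:
  [0]=0x78  [1]=0x15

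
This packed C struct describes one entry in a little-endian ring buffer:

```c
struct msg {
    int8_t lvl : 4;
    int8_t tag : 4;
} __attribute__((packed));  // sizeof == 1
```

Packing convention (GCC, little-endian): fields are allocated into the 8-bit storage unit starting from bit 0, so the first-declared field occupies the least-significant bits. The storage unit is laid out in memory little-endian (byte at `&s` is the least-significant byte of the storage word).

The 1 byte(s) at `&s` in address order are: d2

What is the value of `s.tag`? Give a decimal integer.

-3

[0]=0xd2 (little-endian) → word 0xd2
lvl [0+:4] = (word>>0) & 0xf = 2
tag [4+:4] = (word>>4) & 0xf = 13  ←
tag signed 4b, MSB=1: 13 - 16 = -3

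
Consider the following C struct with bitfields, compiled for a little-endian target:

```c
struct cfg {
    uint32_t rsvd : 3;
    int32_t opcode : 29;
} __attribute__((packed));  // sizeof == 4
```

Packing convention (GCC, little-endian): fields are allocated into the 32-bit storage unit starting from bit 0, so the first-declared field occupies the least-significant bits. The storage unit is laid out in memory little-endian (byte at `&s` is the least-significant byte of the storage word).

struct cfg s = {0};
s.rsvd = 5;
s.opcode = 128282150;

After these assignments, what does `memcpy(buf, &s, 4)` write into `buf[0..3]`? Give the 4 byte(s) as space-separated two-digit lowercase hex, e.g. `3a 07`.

rsvd (3b) val=5 bits=0x5 at bit 0: 0x00000005
opcode (29b) val=128282150 bits=0x7a56e26 at bit 3: 0x3d2b7135
word = 0x3d2b7135 → little-endian bytes:
  [0]=0x35  [1]=0x71  [2]=0x2b  [3]=0x3d

35 71 2b 3d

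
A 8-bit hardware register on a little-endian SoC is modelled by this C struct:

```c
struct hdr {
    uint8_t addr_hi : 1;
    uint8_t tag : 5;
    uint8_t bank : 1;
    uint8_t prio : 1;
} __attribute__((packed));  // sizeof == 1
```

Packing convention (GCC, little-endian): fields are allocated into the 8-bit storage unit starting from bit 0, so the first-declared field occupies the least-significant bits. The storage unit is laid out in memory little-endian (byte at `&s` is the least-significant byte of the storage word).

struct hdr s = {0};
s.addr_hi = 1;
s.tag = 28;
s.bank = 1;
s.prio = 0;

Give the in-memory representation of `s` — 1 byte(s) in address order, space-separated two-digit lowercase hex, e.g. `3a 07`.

79

[0+:1] addr_hi=1 & 0x1 = 0x1; word=0x01
[1+:5] tag=28 & 0x1f = 0x1c; word=0x39
[6+:1] bank=1 & 0x1 = 0x1; word=0x79
[7+:1] prio=0 & 0x1 = 0x0; word=0x79
word = 0x79 → little-endian bytes:
  [0]=0x79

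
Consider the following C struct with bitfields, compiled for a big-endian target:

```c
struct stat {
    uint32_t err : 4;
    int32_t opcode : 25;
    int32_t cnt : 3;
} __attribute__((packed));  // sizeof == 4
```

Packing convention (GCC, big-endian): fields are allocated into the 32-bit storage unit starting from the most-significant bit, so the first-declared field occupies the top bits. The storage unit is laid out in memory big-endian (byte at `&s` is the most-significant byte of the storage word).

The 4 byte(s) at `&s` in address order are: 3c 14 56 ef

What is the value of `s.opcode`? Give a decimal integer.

[0]=0x3c [1]=0x14 [2]=0x56 [3]=0xef (big-endian) → word 0x3c1456ef
err [28+:4] = (word>>28) & 0xf = 3
opcode [3+:25] = (word>>3) & 0x1ffffff = 25332445  ←
cnt [0+:3] = (word>>0) & 0x7 = 7
opcode signed 25b, MSB=1: 25332445 - 33554432 = -8221987

-8221987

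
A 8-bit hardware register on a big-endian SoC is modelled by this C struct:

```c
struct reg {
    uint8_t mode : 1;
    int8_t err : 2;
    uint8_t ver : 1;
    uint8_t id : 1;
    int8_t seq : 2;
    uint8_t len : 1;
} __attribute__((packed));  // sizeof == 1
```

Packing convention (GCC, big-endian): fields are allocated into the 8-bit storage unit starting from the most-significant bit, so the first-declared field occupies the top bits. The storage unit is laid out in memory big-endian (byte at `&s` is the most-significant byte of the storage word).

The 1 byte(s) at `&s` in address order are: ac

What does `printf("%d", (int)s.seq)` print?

[0]=0xac (big-endian) → word 0xac
mode:1 @ bit 7 → (0xac>>7)&0x1 = 0x1
err:2 @ bit 5 → (0xac>>5)&0x3 = 0x1
ver:1 @ bit 4 → (0xac>>4)&0x1 = 0x0
id:1 @ bit 3 → (0xac>>3)&0x1 = 0x1
seq:2 @ bit 1 → (0xac>>1)&0x3 = 0x2  ←
len:1 @ bit 0 → (0xac>>0)&0x1 = 0x0
seq signed 2b, MSB=1: 2 - 4 = -2

-2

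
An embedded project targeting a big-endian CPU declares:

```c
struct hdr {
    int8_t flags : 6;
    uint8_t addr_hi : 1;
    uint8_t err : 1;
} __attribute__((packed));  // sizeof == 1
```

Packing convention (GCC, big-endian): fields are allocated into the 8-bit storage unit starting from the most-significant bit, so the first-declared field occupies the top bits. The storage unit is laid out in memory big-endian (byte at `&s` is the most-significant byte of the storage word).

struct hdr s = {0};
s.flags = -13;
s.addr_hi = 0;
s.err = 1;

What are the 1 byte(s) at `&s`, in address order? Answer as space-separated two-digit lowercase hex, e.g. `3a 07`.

cd

[2+:6] flags=-13 & 0x3f = 0x33; word=0xcc
[1+:1] addr_hi=0 & 0x1 = 0x0; word=0xcc
[0+:1] err=1 & 0x1 = 0x1; word=0xcd
word = 0xcd → big-endian bytes:
  [0]=0xcd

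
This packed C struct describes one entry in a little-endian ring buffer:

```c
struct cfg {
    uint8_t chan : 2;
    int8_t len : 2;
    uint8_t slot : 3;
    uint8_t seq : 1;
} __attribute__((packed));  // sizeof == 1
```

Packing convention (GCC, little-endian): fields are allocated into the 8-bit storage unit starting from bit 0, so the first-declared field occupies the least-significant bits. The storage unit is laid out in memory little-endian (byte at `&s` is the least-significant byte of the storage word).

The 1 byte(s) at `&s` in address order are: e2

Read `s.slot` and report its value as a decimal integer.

[0]=0xe2 (little-endian) → word 0xe2
chan [0+:2] = (word>>0) & 0x3 = 2
len [2+:2] = (word>>2) & 0x3 = 0
slot [4+:3] = (word>>4) & 0x7 = 6  ←
seq [7+:1] = (word>>7) & 0x1 = 1

6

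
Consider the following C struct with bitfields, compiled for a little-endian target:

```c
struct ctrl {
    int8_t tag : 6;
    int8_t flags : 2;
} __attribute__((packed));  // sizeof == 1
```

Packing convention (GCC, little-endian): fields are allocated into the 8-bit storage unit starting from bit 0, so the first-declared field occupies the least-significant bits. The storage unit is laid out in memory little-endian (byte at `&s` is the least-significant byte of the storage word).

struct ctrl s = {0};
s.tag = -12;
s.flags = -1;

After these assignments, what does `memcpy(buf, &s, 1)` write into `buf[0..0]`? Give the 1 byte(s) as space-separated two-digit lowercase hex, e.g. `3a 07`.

f4

[0+:6] tag=-12 & 0x3f = 0x34; word=0x34
[6+:2] flags=-1 & 0x3 = 0x3; word=0xf4
word = 0xf4 → little-endian bytes:
  [0]=0xf4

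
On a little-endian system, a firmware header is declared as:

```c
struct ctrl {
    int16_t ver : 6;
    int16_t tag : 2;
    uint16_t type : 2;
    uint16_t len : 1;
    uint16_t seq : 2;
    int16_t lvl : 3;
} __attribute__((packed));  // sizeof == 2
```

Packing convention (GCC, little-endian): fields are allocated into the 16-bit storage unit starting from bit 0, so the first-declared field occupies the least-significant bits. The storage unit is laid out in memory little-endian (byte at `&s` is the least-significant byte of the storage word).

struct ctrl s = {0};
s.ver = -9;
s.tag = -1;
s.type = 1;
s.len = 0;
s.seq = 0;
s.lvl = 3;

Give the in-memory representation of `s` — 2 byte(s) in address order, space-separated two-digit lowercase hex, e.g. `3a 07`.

f7 61

[0+:6] ver=-9 & 0x3f = 0x37; word=0x0037
[6+:2] tag=-1 & 0x3 = 0x3; word=0x00f7
[8+:2] type=1 & 0x3 = 0x1; word=0x01f7
[10+:1] len=0 & 0x1 = 0x0; word=0x01f7
[11+:2] seq=0 & 0x3 = 0x0; word=0x01f7
[13+:3] lvl=3 & 0x7 = 0x3; word=0x61f7
word = 0x61f7 → little-endian bytes:
  [0]=0xf7  [1]=0x61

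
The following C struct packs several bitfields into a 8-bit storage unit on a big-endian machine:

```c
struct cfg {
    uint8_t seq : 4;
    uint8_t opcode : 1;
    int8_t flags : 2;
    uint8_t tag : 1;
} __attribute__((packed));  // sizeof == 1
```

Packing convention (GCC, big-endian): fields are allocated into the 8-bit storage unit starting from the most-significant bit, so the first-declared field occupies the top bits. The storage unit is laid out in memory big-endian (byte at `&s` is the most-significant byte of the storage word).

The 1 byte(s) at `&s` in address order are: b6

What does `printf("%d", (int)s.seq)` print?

[0]=0xb6 (big-endian) → word 0xb6
seq:4 @ bit 4 → (0xb6>>4)&0xf = 0xb  ←
opcode:1 @ bit 3 → (0xb6>>3)&0x1 = 0x0
flags:2 @ bit 1 → (0xb6>>1)&0x3 = 0x3
tag:1 @ bit 0 → (0xb6>>0)&0x1 = 0x0

11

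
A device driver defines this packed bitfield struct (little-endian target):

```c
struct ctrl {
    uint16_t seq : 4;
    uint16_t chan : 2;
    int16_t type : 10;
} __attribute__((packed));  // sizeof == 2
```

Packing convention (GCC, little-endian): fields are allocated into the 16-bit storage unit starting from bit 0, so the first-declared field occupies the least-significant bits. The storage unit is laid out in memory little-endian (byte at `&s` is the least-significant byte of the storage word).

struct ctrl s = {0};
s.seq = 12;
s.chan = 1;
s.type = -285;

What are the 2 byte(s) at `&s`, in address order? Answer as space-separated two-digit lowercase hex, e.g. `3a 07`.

seq:4 = 12 → 0xc << 0 → word 0x000c
chan:2 = 1 → 0x1 << 4 → word 0x001c
type:10 = -285 → 0x2e3 << 6 → word 0xb8dc
word = 0xb8dc → little-endian bytes:
  [0]=0xdc  [1]=0xb8

dc b8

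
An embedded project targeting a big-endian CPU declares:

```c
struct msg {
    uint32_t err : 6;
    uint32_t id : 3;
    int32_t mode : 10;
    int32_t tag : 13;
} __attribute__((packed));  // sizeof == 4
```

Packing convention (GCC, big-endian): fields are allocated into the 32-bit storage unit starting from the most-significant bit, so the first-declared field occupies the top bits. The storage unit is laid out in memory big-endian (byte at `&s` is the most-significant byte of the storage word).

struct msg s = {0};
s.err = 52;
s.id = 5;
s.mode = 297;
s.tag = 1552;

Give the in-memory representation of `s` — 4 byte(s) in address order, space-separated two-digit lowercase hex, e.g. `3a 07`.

d2 a5 26 10

err:6 = 52 → 0x34 << 26 → word 0xd0000000
id:3 = 5 → 0x5 << 23 → word 0xd2800000
mode:10 = 297 → 0x129 << 13 → word 0xd2a52000
tag:13 = 1552 → 0x610 << 0 → word 0xd2a52610
word = 0xd2a52610 → big-endian bytes:
  [0]=0xd2  [1]=0xa5  [2]=0x26  [3]=0x10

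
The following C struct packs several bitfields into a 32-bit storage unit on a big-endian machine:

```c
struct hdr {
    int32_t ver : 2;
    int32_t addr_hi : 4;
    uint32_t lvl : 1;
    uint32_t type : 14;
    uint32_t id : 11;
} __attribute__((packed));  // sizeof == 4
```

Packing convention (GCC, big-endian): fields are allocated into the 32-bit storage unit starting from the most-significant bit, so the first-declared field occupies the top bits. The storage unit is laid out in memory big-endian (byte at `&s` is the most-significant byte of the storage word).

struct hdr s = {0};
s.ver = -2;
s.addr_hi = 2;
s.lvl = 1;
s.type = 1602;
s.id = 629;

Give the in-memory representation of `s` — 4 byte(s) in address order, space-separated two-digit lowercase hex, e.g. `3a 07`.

ver:2 = -2 → 0x2 << 30 → word 0x80000000
addr_hi:4 = 2 → 0x2 << 26 → word 0x88000000
lvl:1 = 1 → 0x1 << 25 → word 0x8a000000
type:14 = 1602 → 0x642 << 11 → word 0x8a321000
id:11 = 629 → 0x275 << 0 → word 0x8a321275
word = 0x8a321275 → big-endian bytes:
  [0]=0x8a  [1]=0x32  [2]=0x12  [3]=0x75

8a 32 12 75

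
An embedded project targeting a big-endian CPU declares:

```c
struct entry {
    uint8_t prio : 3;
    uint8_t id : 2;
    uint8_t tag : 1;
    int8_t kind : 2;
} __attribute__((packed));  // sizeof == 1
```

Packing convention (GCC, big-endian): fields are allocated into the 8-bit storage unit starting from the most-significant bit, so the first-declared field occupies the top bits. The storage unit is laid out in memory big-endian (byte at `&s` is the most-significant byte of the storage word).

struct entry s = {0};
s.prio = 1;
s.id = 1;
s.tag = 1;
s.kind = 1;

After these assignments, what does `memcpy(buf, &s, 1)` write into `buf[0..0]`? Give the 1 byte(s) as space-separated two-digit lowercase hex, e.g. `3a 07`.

2d

prio:3 = 1 → 0x1 << 5 → word 0x20
id:2 = 1 → 0x1 << 3 → word 0x28
tag:1 = 1 → 0x1 << 2 → word 0x2c
kind:2 = 1 → 0x1 << 0 → word 0x2d
word = 0x2d → big-endian bytes:
  [0]=0x2d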